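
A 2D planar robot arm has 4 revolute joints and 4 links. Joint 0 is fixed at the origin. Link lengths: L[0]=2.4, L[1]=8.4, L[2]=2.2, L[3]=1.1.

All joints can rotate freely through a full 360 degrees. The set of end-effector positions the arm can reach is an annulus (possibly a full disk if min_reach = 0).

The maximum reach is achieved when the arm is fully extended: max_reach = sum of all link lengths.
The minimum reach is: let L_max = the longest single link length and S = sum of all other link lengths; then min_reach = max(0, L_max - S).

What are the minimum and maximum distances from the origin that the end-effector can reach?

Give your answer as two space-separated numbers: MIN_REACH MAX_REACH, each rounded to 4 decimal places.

Link lengths: [2.4, 8.4, 2.2, 1.1]
max_reach = 2.4 + 8.4 + 2.2 + 1.1 = 14.1
L_max = max([2.4, 8.4, 2.2, 1.1]) = 8.4
S (sum of others) = 14.1 - 8.4 = 5.7
min_reach = max(0, 8.4 - 5.7) = max(0, 2.7) = 2.7

Answer: 2.7000 14.1000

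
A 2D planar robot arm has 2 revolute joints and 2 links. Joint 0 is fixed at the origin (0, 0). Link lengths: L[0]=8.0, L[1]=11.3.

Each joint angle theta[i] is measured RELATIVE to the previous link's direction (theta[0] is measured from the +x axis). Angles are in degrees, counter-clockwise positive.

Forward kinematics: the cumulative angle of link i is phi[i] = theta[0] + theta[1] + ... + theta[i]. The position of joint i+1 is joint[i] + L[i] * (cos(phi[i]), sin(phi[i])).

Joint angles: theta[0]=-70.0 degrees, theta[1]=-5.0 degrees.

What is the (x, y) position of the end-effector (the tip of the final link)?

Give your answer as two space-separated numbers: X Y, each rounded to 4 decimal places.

Answer: 5.6608 -18.4325

Derivation:
joint[0] = (0.0000, 0.0000)  (base)
link 0: phi[0] = -70 = -70 deg
  cos(-70 deg) = 0.3420, sin(-70 deg) = -0.9397
  joint[1] = (0.0000, 0.0000) + 8 * (0.3420, -0.9397) = (0.0000 + 2.7362, 0.0000 + -7.5175) = (2.7362, -7.5175)
link 1: phi[1] = -70 + -5 = -75 deg
  cos(-75 deg) = 0.2588, sin(-75 deg) = -0.9659
  joint[2] = (2.7362, -7.5175) + 11.3 * (0.2588, -0.9659) = (2.7362 + 2.9247, -7.5175 + -10.9150) = (5.6608, -18.4325)
End effector: (5.6608, -18.4325)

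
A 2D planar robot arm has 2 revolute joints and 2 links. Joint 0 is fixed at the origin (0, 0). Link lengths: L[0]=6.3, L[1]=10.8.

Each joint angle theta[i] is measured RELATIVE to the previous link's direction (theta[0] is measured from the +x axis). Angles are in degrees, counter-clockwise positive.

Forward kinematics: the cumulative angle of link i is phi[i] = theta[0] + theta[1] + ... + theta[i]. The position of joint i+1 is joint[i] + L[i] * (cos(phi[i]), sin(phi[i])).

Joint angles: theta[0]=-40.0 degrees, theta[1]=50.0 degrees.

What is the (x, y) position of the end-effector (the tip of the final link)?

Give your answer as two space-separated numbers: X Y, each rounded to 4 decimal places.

Answer: 15.4620 -2.1742

Derivation:
joint[0] = (0.0000, 0.0000)  (base)
link 0: phi[0] = -40 = -40 deg
  cos(-40 deg) = 0.7660, sin(-40 deg) = -0.6428
  joint[1] = (0.0000, 0.0000) + 6.3 * (0.7660, -0.6428) = (0.0000 + 4.8261, 0.0000 + -4.0496) = (4.8261, -4.0496)
link 1: phi[1] = -40 + 50 = 10 deg
  cos(10 deg) = 0.9848, sin(10 deg) = 0.1736
  joint[2] = (4.8261, -4.0496) + 10.8 * (0.9848, 0.1736) = (4.8261 + 10.6359, -4.0496 + 1.8754) = (15.4620, -2.1742)
End effector: (15.4620, -2.1742)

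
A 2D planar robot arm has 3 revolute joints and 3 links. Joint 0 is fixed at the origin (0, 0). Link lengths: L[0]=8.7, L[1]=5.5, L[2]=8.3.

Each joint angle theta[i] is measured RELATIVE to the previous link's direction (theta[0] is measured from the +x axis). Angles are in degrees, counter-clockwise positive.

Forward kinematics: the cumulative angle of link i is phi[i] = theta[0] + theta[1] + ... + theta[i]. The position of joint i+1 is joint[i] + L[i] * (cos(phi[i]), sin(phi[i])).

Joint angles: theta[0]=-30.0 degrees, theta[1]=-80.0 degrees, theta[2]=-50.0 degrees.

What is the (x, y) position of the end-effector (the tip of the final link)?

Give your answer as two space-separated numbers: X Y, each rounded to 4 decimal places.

joint[0] = (0.0000, 0.0000)  (base)
link 0: phi[0] = -30 = -30 deg
  cos(-30 deg) = 0.8660, sin(-30 deg) = -0.5000
  joint[1] = (0.0000, 0.0000) + 8.7 * (0.8660, -0.5000) = (0.0000 + 7.5344, 0.0000 + -4.3500) = (7.5344, -4.3500)
link 1: phi[1] = -30 + -80 = -110 deg
  cos(-110 deg) = -0.3420, sin(-110 deg) = -0.9397
  joint[2] = (7.5344, -4.3500) + 5.5 * (-0.3420, -0.9397) = (7.5344 + -1.8811, -4.3500 + -5.1683) = (5.6533, -9.5183)
link 2: phi[2] = -30 + -80 + -50 = -160 deg
  cos(-160 deg) = -0.9397, sin(-160 deg) = -0.3420
  joint[3] = (5.6533, -9.5183) + 8.3 * (-0.9397, -0.3420) = (5.6533 + -7.7994, -9.5183 + -2.8388) = (-2.1461, -12.3571)
End effector: (-2.1461, -12.3571)

Answer: -2.1461 -12.3571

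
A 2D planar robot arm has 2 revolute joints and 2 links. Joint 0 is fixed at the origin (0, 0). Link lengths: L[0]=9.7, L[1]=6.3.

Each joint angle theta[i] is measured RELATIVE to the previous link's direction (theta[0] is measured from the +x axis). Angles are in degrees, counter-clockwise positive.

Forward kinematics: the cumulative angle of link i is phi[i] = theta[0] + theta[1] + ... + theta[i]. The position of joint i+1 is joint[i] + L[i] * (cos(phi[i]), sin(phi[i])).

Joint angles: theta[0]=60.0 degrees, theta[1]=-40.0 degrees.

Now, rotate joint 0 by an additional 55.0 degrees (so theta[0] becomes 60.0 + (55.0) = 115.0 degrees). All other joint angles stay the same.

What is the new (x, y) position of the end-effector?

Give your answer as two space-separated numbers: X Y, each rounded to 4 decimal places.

Answer: -2.4688 14.8765

Derivation:
joint[0] = (0.0000, 0.0000)  (base)
link 0: phi[0] = 115 = 115 deg
  cos(115 deg) = -0.4226, sin(115 deg) = 0.9063
  joint[1] = (0.0000, 0.0000) + 9.7 * (-0.4226, 0.9063) = (0.0000 + -4.0994, 0.0000 + 8.7912) = (-4.0994, 8.7912)
link 1: phi[1] = 115 + -40 = 75 deg
  cos(75 deg) = 0.2588, sin(75 deg) = 0.9659
  joint[2] = (-4.0994, 8.7912) + 6.3 * (0.2588, 0.9659) = (-4.0994 + 1.6306, 8.7912 + 6.0853) = (-2.4688, 14.8765)
End effector: (-2.4688, 14.8765)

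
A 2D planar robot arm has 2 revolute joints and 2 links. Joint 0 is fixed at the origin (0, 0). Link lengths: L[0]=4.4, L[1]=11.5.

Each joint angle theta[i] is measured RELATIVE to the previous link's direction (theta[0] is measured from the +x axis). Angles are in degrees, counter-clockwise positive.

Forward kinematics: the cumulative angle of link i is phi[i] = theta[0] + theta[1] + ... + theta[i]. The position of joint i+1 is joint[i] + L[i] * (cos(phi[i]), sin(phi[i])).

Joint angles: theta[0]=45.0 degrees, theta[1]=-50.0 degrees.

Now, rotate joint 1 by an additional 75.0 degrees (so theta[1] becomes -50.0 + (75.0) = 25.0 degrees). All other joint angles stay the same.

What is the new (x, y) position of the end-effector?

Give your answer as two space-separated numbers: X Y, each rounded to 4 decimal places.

Answer: 7.0445 13.9177

Derivation:
joint[0] = (0.0000, 0.0000)  (base)
link 0: phi[0] = 45 = 45 deg
  cos(45 deg) = 0.7071, sin(45 deg) = 0.7071
  joint[1] = (0.0000, 0.0000) + 4.4 * (0.7071, 0.7071) = (0.0000 + 3.1113, 0.0000 + 3.1113) = (3.1113, 3.1113)
link 1: phi[1] = 45 + 25 = 70 deg
  cos(70 deg) = 0.3420, sin(70 deg) = 0.9397
  joint[2] = (3.1113, 3.1113) + 11.5 * (0.3420, 0.9397) = (3.1113 + 3.9332, 3.1113 + 10.8065) = (7.0445, 13.9177)
End effector: (7.0445, 13.9177)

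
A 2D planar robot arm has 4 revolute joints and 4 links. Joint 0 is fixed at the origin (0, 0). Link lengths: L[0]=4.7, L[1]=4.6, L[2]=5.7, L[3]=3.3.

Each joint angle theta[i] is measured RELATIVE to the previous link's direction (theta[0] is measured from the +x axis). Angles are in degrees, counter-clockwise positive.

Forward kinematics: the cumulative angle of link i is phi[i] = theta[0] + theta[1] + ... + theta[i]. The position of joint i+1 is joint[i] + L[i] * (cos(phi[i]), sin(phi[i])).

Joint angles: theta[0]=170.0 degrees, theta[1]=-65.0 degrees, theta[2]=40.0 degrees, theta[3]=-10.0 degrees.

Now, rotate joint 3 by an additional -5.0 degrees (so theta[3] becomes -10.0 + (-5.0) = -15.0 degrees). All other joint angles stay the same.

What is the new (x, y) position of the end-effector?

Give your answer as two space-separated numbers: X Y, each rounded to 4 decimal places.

Answer: -12.6095 11.0567

Derivation:
joint[0] = (0.0000, 0.0000)  (base)
link 0: phi[0] = 170 = 170 deg
  cos(170 deg) = -0.9848, sin(170 deg) = 0.1736
  joint[1] = (0.0000, 0.0000) + 4.7 * (-0.9848, 0.1736) = (0.0000 + -4.6286, 0.0000 + 0.8161) = (-4.6286, 0.8161)
link 1: phi[1] = 170 + -65 = 105 deg
  cos(105 deg) = -0.2588, sin(105 deg) = 0.9659
  joint[2] = (-4.6286, 0.8161) + 4.6 * (-0.2588, 0.9659) = (-4.6286 + -1.1906, 0.8161 + 4.4433) = (-5.8192, 5.2594)
link 2: phi[2] = 170 + -65 + 40 = 145 deg
  cos(145 deg) = -0.8192, sin(145 deg) = 0.5736
  joint[3] = (-5.8192, 5.2594) + 5.7 * (-0.8192, 0.5736) = (-5.8192 + -4.6692, 5.2594 + 3.2694) = (-10.4883, 8.5288)
link 3: phi[3] = 170 + -65 + 40 + -15 = 130 deg
  cos(130 deg) = -0.6428, sin(130 deg) = 0.7660
  joint[4] = (-10.4883, 8.5288) + 3.3 * (-0.6428, 0.7660) = (-10.4883 + -2.1212, 8.5288 + 2.5279) = (-12.6095, 11.0567)
End effector: (-12.6095, 11.0567)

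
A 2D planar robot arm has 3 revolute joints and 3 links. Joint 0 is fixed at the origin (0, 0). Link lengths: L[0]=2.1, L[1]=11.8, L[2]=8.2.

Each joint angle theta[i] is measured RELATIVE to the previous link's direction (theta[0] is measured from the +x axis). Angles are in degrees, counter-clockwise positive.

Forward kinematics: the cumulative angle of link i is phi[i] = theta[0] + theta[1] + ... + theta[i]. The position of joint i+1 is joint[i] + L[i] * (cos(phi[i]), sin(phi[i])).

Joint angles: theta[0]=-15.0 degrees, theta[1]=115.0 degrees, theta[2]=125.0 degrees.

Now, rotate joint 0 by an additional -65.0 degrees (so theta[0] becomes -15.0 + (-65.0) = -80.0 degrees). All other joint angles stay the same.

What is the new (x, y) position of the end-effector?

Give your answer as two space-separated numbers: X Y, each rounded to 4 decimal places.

joint[0] = (0.0000, 0.0000)  (base)
link 0: phi[0] = -80 = -80 deg
  cos(-80 deg) = 0.1736, sin(-80 deg) = -0.9848
  joint[1] = (0.0000, 0.0000) + 2.1 * (0.1736, -0.9848) = (0.0000 + 0.3647, 0.0000 + -2.0681) = (0.3647, -2.0681)
link 1: phi[1] = -80 + 115 = 35 deg
  cos(35 deg) = 0.8192, sin(35 deg) = 0.5736
  joint[2] = (0.3647, -2.0681) + 11.8 * (0.8192, 0.5736) = (0.3647 + 9.6660, -2.0681 + 6.7682) = (10.0307, 4.7001)
link 2: phi[2] = -80 + 115 + 125 = 160 deg
  cos(160 deg) = -0.9397, sin(160 deg) = 0.3420
  joint[3] = (10.0307, 4.7001) + 8.2 * (-0.9397, 0.3420) = (10.0307 + -7.7055, 4.7001 + 2.8046) = (2.3252, 7.5047)
End effector: (2.3252, 7.5047)

Answer: 2.3252 7.5047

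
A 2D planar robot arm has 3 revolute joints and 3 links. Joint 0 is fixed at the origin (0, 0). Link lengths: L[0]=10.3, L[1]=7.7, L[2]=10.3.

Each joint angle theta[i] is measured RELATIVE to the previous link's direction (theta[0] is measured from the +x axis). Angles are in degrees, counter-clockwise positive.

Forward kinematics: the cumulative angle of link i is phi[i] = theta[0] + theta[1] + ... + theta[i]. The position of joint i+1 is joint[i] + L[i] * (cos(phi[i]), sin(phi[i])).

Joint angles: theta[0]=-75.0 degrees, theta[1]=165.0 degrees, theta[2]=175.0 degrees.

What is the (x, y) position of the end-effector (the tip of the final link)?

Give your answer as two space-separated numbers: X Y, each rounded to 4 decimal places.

joint[0] = (0.0000, 0.0000)  (base)
link 0: phi[0] = -75 = -75 deg
  cos(-75 deg) = 0.2588, sin(-75 deg) = -0.9659
  joint[1] = (0.0000, 0.0000) + 10.3 * (0.2588, -0.9659) = (0.0000 + 2.6658, 0.0000 + -9.9490) = (2.6658, -9.9490)
link 1: phi[1] = -75 + 165 = 90 deg
  cos(90 deg) = 0.0000, sin(90 deg) = 1.0000
  joint[2] = (2.6658, -9.9490) + 7.7 * (0.0000, 1.0000) = (2.6658 + 0.0000, -9.9490 + 7.7000) = (2.6658, -2.2490)
link 2: phi[2] = -75 + 165 + 175 = 265 deg
  cos(265 deg) = -0.0872, sin(265 deg) = -0.9962
  joint[3] = (2.6658, -2.2490) + 10.3 * (-0.0872, -0.9962) = (2.6658 + -0.8977, -2.2490 + -10.2608) = (1.7681, -12.5098)
End effector: (1.7681, -12.5098)

Answer: 1.7681 -12.5098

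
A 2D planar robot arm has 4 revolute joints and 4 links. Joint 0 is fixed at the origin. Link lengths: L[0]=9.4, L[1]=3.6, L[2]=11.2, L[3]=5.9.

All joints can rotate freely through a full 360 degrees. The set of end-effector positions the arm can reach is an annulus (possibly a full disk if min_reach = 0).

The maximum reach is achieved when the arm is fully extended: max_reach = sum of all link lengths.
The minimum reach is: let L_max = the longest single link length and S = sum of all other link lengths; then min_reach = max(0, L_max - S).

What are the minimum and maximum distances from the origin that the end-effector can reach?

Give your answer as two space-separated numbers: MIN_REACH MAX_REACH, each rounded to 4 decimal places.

Answer: 0.0000 30.1000

Derivation:
Link lengths: [9.4, 3.6, 11.2, 5.9]
max_reach = 9.4 + 3.6 + 11.2 + 5.9 = 30.1
L_max = max([9.4, 3.6, 11.2, 5.9]) = 11.2
S (sum of others) = 30.1 - 11.2 = 18.9
min_reach = max(0, 11.2 - 18.9) = max(0, -7.7) = 0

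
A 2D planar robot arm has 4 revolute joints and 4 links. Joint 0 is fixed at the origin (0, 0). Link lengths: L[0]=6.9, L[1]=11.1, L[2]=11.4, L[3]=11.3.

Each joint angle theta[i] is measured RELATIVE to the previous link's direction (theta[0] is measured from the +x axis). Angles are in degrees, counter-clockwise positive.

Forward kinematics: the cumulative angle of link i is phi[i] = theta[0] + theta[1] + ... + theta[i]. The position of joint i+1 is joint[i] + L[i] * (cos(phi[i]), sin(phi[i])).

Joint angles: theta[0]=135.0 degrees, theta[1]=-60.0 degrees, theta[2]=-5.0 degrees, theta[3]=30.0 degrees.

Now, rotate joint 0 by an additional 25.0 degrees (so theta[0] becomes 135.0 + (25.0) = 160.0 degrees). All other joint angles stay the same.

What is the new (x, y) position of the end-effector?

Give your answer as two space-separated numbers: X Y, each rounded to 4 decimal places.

Answer: -15.8864 33.9043

Derivation:
joint[0] = (0.0000, 0.0000)  (base)
link 0: phi[0] = 160 = 160 deg
  cos(160 deg) = -0.9397, sin(160 deg) = 0.3420
  joint[1] = (0.0000, 0.0000) + 6.9 * (-0.9397, 0.3420) = (0.0000 + -6.4839, 0.0000 + 2.3599) = (-6.4839, 2.3599)
link 1: phi[1] = 160 + -60 = 100 deg
  cos(100 deg) = -0.1736, sin(100 deg) = 0.9848
  joint[2] = (-6.4839, 2.3599) + 11.1 * (-0.1736, 0.9848) = (-6.4839 + -1.9275, 2.3599 + 10.9314) = (-8.4114, 13.2913)
link 2: phi[2] = 160 + -60 + -5 = 95 deg
  cos(95 deg) = -0.0872, sin(95 deg) = 0.9962
  joint[3] = (-8.4114, 13.2913) + 11.4 * (-0.0872, 0.9962) = (-8.4114 + -0.9936, 13.2913 + 11.3566) = (-9.4049, 24.6479)
link 3: phi[3] = 160 + -60 + -5 + 30 = 125 deg
  cos(125 deg) = -0.5736, sin(125 deg) = 0.8192
  joint[4] = (-9.4049, 24.6479) + 11.3 * (-0.5736, 0.8192) = (-9.4049 + -6.4814, 24.6479 + 9.2564) = (-15.8864, 33.9043)
End effector: (-15.8864, 33.9043)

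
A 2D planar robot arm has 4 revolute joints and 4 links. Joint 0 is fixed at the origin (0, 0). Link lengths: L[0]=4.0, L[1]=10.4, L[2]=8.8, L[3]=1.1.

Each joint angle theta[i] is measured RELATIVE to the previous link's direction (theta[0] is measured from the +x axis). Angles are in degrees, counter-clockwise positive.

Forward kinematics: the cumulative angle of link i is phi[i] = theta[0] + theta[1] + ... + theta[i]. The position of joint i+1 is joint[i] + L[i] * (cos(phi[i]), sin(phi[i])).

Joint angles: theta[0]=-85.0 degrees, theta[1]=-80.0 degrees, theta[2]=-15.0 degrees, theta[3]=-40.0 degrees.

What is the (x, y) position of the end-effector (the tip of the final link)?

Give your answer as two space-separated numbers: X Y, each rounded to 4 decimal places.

joint[0] = (0.0000, 0.0000)  (base)
link 0: phi[0] = -85 = -85 deg
  cos(-85 deg) = 0.0872, sin(-85 deg) = -0.9962
  joint[1] = (0.0000, 0.0000) + 4 * (0.0872, -0.9962) = (0.0000 + 0.3486, 0.0000 + -3.9848) = (0.3486, -3.9848)
link 1: phi[1] = -85 + -80 = -165 deg
  cos(-165 deg) = -0.9659, sin(-165 deg) = -0.2588
  joint[2] = (0.3486, -3.9848) + 10.4 * (-0.9659, -0.2588) = (0.3486 + -10.0456, -3.9848 + -2.6917) = (-9.6970, -6.6765)
link 2: phi[2] = -85 + -80 + -15 = -180 deg
  cos(-180 deg) = -1.0000, sin(-180 deg) = -0.0000
  joint[3] = (-9.6970, -6.6765) + 8.8 * (-1.0000, -0.0000) = (-9.6970 + -8.8000, -6.6765 + -0.0000) = (-18.4970, -6.6765)
link 3: phi[3] = -85 + -80 + -15 + -40 = -220 deg
  cos(-220 deg) = -0.7660, sin(-220 deg) = 0.6428
  joint[4] = (-18.4970, -6.6765) + 1.1 * (-0.7660, 0.6428) = (-18.4970 + -0.8426, -6.6765 + 0.7071) = (-19.3397, -5.9694)
End effector: (-19.3397, -5.9694)

Answer: -19.3397 -5.9694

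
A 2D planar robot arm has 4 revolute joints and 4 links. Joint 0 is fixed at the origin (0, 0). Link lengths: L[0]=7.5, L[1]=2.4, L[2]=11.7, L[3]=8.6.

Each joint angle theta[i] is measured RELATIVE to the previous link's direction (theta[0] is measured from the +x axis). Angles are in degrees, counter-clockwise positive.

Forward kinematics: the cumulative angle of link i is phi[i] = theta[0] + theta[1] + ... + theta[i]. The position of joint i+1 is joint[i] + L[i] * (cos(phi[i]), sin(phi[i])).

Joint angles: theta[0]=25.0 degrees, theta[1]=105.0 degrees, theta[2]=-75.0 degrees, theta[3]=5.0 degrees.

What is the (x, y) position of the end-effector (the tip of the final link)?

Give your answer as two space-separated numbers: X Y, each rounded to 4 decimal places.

joint[0] = (0.0000, 0.0000)  (base)
link 0: phi[0] = 25 = 25 deg
  cos(25 deg) = 0.9063, sin(25 deg) = 0.4226
  joint[1] = (0.0000, 0.0000) + 7.5 * (0.9063, 0.4226) = (0.0000 + 6.7973, 0.0000 + 3.1696) = (6.7973, 3.1696)
link 1: phi[1] = 25 + 105 = 130 deg
  cos(130 deg) = -0.6428, sin(130 deg) = 0.7660
  joint[2] = (6.7973, 3.1696) + 2.4 * (-0.6428, 0.7660) = (6.7973 + -1.5427, 3.1696 + 1.8385) = (5.2546, 5.0081)
link 2: phi[2] = 25 + 105 + -75 = 55 deg
  cos(55 deg) = 0.5736, sin(55 deg) = 0.8192
  joint[3] = (5.2546, 5.0081) + 11.7 * (0.5736, 0.8192) = (5.2546 + 6.7108, 5.0081 + 9.5841) = (11.9655, 14.5922)
link 3: phi[3] = 25 + 105 + -75 + 5 = 60 deg
  cos(60 deg) = 0.5000, sin(60 deg) = 0.8660
  joint[4] = (11.9655, 14.5922) + 8.6 * (0.5000, 0.8660) = (11.9655 + 4.3000, 14.5922 + 7.4478) = (16.2655, 22.0400)
End effector: (16.2655, 22.0400)

Answer: 16.2655 22.0400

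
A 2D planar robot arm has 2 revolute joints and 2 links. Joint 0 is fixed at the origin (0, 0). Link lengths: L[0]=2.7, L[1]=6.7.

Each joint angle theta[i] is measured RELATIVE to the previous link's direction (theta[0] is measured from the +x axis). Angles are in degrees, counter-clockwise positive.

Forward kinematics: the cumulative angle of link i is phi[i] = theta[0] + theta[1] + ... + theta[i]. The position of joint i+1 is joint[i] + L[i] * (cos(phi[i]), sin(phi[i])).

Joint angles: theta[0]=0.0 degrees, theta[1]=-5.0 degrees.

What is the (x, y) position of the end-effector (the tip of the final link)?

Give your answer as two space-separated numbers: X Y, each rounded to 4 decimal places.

Answer: 9.3745 -0.5839

Derivation:
joint[0] = (0.0000, 0.0000)  (base)
link 0: phi[0] = 0 = 0 deg
  cos(0 deg) = 1.0000, sin(0 deg) = 0.0000
  joint[1] = (0.0000, 0.0000) + 2.7 * (1.0000, 0.0000) = (0.0000 + 2.7000, 0.0000 + 0.0000) = (2.7000, 0.0000)
link 1: phi[1] = 0 + -5 = -5 deg
  cos(-5 deg) = 0.9962, sin(-5 deg) = -0.0872
  joint[2] = (2.7000, 0.0000) + 6.7 * (0.9962, -0.0872) = (2.7000 + 6.6745, 0.0000 + -0.5839) = (9.3745, -0.5839)
End effector: (9.3745, -0.5839)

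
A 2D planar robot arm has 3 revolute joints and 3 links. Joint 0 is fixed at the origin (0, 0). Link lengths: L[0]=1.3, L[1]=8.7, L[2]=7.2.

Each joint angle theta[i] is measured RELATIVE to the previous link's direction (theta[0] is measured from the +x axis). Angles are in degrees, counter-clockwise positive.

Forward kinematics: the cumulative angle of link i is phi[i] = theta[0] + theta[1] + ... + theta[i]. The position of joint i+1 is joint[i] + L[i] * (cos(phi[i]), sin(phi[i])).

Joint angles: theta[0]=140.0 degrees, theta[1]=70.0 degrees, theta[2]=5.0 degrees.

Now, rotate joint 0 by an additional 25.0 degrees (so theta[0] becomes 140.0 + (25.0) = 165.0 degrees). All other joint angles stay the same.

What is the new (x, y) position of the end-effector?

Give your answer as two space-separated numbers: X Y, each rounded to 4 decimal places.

joint[0] = (0.0000, 0.0000)  (base)
link 0: phi[0] = 165 = 165 deg
  cos(165 deg) = -0.9659, sin(165 deg) = 0.2588
  joint[1] = (0.0000, 0.0000) + 1.3 * (-0.9659, 0.2588) = (0.0000 + -1.2557, 0.0000 + 0.3365) = (-1.2557, 0.3365)
link 1: phi[1] = 165 + 70 = 235 deg
  cos(235 deg) = -0.5736, sin(235 deg) = -0.8192
  joint[2] = (-1.2557, 0.3365) + 8.7 * (-0.5736, -0.8192) = (-1.2557 + -4.9901, 0.3365 + -7.1266) = (-6.2458, -6.7902)
link 2: phi[2] = 165 + 70 + 5 = 240 deg
  cos(240 deg) = -0.5000, sin(240 deg) = -0.8660
  joint[3] = (-6.2458, -6.7902) + 7.2 * (-0.5000, -0.8660) = (-6.2458 + -3.6000, -6.7902 + -6.2354) = (-9.8458, -13.0255)
End effector: (-9.8458, -13.0255)

Answer: -9.8458 -13.0255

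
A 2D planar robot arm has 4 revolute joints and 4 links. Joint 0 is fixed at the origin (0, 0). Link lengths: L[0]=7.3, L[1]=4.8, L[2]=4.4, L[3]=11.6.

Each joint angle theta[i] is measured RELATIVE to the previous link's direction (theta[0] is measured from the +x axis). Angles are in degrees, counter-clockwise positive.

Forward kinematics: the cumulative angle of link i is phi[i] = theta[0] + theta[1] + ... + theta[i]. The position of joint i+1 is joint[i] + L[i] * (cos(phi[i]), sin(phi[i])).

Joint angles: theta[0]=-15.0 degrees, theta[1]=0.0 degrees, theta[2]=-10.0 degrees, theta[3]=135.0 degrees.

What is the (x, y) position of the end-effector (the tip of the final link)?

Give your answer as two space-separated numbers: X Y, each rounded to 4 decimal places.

Answer: 11.7080 5.9092

Derivation:
joint[0] = (0.0000, 0.0000)  (base)
link 0: phi[0] = -15 = -15 deg
  cos(-15 deg) = 0.9659, sin(-15 deg) = -0.2588
  joint[1] = (0.0000, 0.0000) + 7.3 * (0.9659, -0.2588) = (0.0000 + 7.0513, 0.0000 + -1.8894) = (7.0513, -1.8894)
link 1: phi[1] = -15 + 0 = -15 deg
  cos(-15 deg) = 0.9659, sin(-15 deg) = -0.2588
  joint[2] = (7.0513, -1.8894) + 4.8 * (0.9659, -0.2588) = (7.0513 + 4.6364, -1.8894 + -1.2423) = (11.6877, -3.1317)
link 2: phi[2] = -15 + 0 + -10 = -25 deg
  cos(-25 deg) = 0.9063, sin(-25 deg) = -0.4226
  joint[3] = (11.6877, -3.1317) + 4.4 * (0.9063, -0.4226) = (11.6877 + 3.9878, -3.1317 + -1.8595) = (15.6755, -4.9912)
link 3: phi[3] = -15 + 0 + -10 + 135 = 110 deg
  cos(110 deg) = -0.3420, sin(110 deg) = 0.9397
  joint[4] = (15.6755, -4.9912) + 11.6 * (-0.3420, 0.9397) = (15.6755 + -3.9674, -4.9912 + 10.9004) = (11.7080, 5.9092)
End effector: (11.7080, 5.9092)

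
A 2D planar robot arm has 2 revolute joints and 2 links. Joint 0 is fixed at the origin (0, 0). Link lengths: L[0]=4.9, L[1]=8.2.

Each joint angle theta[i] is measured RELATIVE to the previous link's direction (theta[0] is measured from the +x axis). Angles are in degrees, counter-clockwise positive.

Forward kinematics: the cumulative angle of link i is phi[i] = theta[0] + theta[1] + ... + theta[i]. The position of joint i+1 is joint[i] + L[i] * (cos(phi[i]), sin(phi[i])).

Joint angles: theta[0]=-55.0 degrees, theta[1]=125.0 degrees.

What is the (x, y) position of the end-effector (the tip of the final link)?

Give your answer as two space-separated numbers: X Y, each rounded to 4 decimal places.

Answer: 5.6151 3.6916

Derivation:
joint[0] = (0.0000, 0.0000)  (base)
link 0: phi[0] = -55 = -55 deg
  cos(-55 deg) = 0.5736, sin(-55 deg) = -0.8192
  joint[1] = (0.0000, 0.0000) + 4.9 * (0.5736, -0.8192) = (0.0000 + 2.8105, 0.0000 + -4.0138) = (2.8105, -4.0138)
link 1: phi[1] = -55 + 125 = 70 deg
  cos(70 deg) = 0.3420, sin(70 deg) = 0.9397
  joint[2] = (2.8105, -4.0138) + 8.2 * (0.3420, 0.9397) = (2.8105 + 2.8046, -4.0138 + 7.7055) = (5.6151, 3.6916)
End effector: (5.6151, 3.6916)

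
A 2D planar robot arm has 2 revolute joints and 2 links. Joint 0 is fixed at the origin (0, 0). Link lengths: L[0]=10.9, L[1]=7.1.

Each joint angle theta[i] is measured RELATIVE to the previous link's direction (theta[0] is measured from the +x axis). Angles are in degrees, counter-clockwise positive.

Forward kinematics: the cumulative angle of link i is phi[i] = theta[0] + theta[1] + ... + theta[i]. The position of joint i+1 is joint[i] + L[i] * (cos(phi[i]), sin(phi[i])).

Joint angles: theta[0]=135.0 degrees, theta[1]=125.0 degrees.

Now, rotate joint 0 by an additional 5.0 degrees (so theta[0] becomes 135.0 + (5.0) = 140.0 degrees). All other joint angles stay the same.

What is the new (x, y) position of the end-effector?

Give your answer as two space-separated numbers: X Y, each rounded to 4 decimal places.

Answer: -8.9687 -0.0666

Derivation:
joint[0] = (0.0000, 0.0000)  (base)
link 0: phi[0] = 140 = 140 deg
  cos(140 deg) = -0.7660, sin(140 deg) = 0.6428
  joint[1] = (0.0000, 0.0000) + 10.9 * (-0.7660, 0.6428) = (0.0000 + -8.3499, 0.0000 + 7.0064) = (-8.3499, 7.0064)
link 1: phi[1] = 140 + 125 = 265 deg
  cos(265 deg) = -0.0872, sin(265 deg) = -0.9962
  joint[2] = (-8.3499, 7.0064) + 7.1 * (-0.0872, -0.9962) = (-8.3499 + -0.6188, 7.0064 + -7.0730) = (-8.9687, -0.0666)
End effector: (-8.9687, -0.0666)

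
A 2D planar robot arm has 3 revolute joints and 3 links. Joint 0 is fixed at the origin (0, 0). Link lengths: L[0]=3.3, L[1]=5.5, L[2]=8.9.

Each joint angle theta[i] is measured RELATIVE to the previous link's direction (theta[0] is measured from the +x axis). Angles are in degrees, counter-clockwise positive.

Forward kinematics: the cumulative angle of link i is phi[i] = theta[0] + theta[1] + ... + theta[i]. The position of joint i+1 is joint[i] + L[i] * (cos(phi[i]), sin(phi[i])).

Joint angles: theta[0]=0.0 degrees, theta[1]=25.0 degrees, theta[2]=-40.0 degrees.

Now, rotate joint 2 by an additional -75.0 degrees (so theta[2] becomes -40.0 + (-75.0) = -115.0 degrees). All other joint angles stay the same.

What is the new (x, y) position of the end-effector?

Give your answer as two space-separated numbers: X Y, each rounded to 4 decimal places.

joint[0] = (0.0000, 0.0000)  (base)
link 0: phi[0] = 0 = 0 deg
  cos(0 deg) = 1.0000, sin(0 deg) = 0.0000
  joint[1] = (0.0000, 0.0000) + 3.3 * (1.0000, 0.0000) = (0.0000 + 3.3000, 0.0000 + 0.0000) = (3.3000, 0.0000)
link 1: phi[1] = 0 + 25 = 25 deg
  cos(25 deg) = 0.9063, sin(25 deg) = 0.4226
  joint[2] = (3.3000, 0.0000) + 5.5 * (0.9063, 0.4226) = (3.3000 + 4.9847, 0.0000 + 2.3244) = (8.2847, 2.3244)
link 2: phi[2] = 0 + 25 + -115 = -90 deg
  cos(-90 deg) = 0.0000, sin(-90 deg) = -1.0000
  joint[3] = (8.2847, 2.3244) + 8.9 * (0.0000, -1.0000) = (8.2847 + 0.0000, 2.3244 + -8.9000) = (8.2847, -6.5756)
End effector: (8.2847, -6.5756)

Answer: 8.2847 -6.5756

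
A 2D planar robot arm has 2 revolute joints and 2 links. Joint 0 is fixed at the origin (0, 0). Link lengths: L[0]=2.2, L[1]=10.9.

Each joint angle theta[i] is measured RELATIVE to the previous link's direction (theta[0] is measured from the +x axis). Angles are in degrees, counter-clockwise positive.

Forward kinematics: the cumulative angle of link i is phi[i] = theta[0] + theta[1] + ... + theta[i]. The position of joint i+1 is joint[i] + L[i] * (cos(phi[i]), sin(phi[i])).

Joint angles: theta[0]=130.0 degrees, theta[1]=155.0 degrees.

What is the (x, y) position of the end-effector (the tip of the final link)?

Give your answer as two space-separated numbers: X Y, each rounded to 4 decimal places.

Answer: 1.4070 -8.8433

Derivation:
joint[0] = (0.0000, 0.0000)  (base)
link 0: phi[0] = 130 = 130 deg
  cos(130 deg) = -0.6428, sin(130 deg) = 0.7660
  joint[1] = (0.0000, 0.0000) + 2.2 * (-0.6428, 0.7660) = (0.0000 + -1.4141, 0.0000 + 1.6853) = (-1.4141, 1.6853)
link 1: phi[1] = 130 + 155 = 285 deg
  cos(285 deg) = 0.2588, sin(285 deg) = -0.9659
  joint[2] = (-1.4141, 1.6853) + 10.9 * (0.2588, -0.9659) = (-1.4141 + 2.8211, 1.6853 + -10.5286) = (1.4070, -8.8433)
End effector: (1.4070, -8.8433)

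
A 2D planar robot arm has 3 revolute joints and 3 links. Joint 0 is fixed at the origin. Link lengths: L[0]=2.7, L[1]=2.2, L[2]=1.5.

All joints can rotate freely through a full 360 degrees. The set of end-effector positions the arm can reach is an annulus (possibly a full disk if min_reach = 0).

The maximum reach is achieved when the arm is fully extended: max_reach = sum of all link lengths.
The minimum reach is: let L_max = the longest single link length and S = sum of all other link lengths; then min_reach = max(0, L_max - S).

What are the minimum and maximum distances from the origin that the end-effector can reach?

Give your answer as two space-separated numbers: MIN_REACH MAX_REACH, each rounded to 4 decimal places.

Link lengths: [2.7, 2.2, 1.5]
max_reach = 2.7 + 2.2 + 1.5 = 6.4
L_max = max([2.7, 2.2, 1.5]) = 2.7
S (sum of others) = 6.4 - 2.7 = 3.7
min_reach = max(0, 2.7 - 3.7) = max(0, -1) = 0

Answer: 0.0000 6.4000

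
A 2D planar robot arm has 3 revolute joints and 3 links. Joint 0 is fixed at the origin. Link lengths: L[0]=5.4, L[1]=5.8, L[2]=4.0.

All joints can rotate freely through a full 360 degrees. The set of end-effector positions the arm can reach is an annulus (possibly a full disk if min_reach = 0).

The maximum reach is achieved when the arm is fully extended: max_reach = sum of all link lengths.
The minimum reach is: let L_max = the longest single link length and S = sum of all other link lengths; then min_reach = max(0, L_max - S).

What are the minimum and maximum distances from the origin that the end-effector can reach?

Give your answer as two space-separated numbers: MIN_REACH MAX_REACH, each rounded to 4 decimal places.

Answer: 0.0000 15.2000

Derivation:
Link lengths: [5.4, 5.8, 4.0]
max_reach = 5.4 + 5.8 + 4 = 15.2
L_max = max([5.4, 5.8, 4.0]) = 5.8
S (sum of others) = 15.2 - 5.8 = 9.4
min_reach = max(0, 5.8 - 9.4) = max(0, -3.6) = 0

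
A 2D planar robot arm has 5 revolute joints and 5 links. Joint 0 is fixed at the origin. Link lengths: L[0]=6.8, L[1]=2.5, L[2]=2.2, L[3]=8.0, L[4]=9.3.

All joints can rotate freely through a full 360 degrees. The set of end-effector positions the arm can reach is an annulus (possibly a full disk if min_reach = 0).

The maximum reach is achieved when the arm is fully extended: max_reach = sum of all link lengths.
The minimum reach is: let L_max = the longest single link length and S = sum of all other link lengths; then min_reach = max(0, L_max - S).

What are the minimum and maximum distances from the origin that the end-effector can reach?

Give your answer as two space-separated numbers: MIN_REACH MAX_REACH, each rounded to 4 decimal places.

Link lengths: [6.8, 2.5, 2.2, 8.0, 9.3]
max_reach = 6.8 + 2.5 + 2.2 + 8 + 9.3 = 28.8
L_max = max([6.8, 2.5, 2.2, 8.0, 9.3]) = 9.3
S (sum of others) = 28.8 - 9.3 = 19.5
min_reach = max(0, 9.3 - 19.5) = max(0, -10.2) = 0

Answer: 0.0000 28.8000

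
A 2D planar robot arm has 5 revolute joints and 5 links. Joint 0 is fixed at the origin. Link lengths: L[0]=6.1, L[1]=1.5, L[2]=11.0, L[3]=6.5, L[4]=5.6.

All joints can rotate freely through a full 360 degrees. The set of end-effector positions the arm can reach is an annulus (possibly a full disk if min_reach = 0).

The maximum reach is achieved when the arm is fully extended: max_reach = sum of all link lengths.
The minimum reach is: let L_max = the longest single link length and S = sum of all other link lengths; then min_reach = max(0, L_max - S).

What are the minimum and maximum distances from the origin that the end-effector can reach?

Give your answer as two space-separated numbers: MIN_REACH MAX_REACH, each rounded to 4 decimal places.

Link lengths: [6.1, 1.5, 11.0, 6.5, 5.6]
max_reach = 6.1 + 1.5 + 11 + 6.5 + 5.6 = 30.7
L_max = max([6.1, 1.5, 11.0, 6.5, 5.6]) = 11
S (sum of others) = 30.7 - 11 = 19.7
min_reach = max(0, 11 - 19.7) = max(0, -8.7) = 0

Answer: 0.0000 30.7000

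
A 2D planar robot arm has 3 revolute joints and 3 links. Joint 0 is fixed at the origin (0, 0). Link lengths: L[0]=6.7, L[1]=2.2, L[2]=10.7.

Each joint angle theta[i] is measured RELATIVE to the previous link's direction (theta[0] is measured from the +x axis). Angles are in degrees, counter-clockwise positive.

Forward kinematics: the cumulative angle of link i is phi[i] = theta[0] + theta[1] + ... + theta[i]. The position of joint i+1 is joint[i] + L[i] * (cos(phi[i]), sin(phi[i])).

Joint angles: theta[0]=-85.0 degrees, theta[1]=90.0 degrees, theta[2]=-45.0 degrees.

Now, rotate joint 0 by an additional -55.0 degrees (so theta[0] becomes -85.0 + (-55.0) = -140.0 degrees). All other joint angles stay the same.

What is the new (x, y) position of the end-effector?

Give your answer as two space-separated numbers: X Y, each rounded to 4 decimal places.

joint[0] = (0.0000, 0.0000)  (base)
link 0: phi[0] = -140 = -140 deg
  cos(-140 deg) = -0.7660, sin(-140 deg) = -0.6428
  joint[1] = (0.0000, 0.0000) + 6.7 * (-0.7660, -0.6428) = (0.0000 + -5.1325, 0.0000 + -4.3067) = (-5.1325, -4.3067)
link 1: phi[1] = -140 + 90 = -50 deg
  cos(-50 deg) = 0.6428, sin(-50 deg) = -0.7660
  joint[2] = (-5.1325, -4.3067) + 2.2 * (0.6428, -0.7660) = (-5.1325 + 1.4141, -4.3067 + -1.6853) = (-3.7184, -5.9920)
link 2: phi[2] = -140 + 90 + -45 = -95 deg
  cos(-95 deg) = -0.0872, sin(-95 deg) = -0.9962
  joint[3] = (-3.7184, -5.9920) + 10.7 * (-0.0872, -0.9962) = (-3.7184 + -0.9326, -5.9920 + -10.6593) = (-4.6509, -16.6513)
End effector: (-4.6509, -16.6513)

Answer: -4.6509 -16.6513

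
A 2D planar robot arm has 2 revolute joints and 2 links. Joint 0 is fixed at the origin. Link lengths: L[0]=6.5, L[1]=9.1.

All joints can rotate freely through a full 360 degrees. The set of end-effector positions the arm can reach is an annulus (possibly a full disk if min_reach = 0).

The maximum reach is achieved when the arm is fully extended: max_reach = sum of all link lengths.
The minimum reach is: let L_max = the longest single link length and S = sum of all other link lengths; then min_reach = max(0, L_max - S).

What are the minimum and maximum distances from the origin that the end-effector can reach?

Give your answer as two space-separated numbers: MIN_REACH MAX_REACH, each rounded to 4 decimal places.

Link lengths: [6.5, 9.1]
max_reach = 6.5 + 9.1 = 15.6
L_max = max([6.5, 9.1]) = 9.1
S (sum of others) = 15.6 - 9.1 = 6.5
min_reach = max(0, 9.1 - 6.5) = max(0, 2.6) = 2.6

Answer: 2.6000 15.6000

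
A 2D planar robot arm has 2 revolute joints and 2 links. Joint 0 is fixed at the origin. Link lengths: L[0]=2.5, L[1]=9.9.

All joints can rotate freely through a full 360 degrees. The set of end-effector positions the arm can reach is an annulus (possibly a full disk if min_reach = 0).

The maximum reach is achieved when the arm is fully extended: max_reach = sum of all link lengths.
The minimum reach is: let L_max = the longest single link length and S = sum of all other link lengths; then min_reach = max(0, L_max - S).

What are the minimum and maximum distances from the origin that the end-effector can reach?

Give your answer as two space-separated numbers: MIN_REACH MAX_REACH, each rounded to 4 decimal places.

Link lengths: [2.5, 9.9]
max_reach = 2.5 + 9.9 = 12.4
L_max = max([2.5, 9.9]) = 9.9
S (sum of others) = 12.4 - 9.9 = 2.5
min_reach = max(0, 9.9 - 2.5) = max(0, 7.4) = 7.4

Answer: 7.4000 12.4000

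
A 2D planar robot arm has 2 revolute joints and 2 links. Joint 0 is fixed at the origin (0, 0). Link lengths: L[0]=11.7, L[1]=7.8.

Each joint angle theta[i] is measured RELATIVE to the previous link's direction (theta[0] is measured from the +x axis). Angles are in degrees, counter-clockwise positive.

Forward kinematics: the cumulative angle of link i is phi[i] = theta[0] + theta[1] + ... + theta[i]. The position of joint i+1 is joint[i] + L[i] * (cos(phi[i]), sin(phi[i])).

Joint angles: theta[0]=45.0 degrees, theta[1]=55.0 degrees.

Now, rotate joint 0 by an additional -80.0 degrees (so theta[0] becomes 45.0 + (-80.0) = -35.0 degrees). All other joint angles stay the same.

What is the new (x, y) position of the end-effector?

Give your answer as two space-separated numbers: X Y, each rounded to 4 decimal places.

joint[0] = (0.0000, 0.0000)  (base)
link 0: phi[0] = -35 = -35 deg
  cos(-35 deg) = 0.8192, sin(-35 deg) = -0.5736
  joint[1] = (0.0000, 0.0000) + 11.7 * (0.8192, -0.5736) = (0.0000 + 9.5841, 0.0000 + -6.7108) = (9.5841, -6.7108)
link 1: phi[1] = -35 + 55 = 20 deg
  cos(20 deg) = 0.9397, sin(20 deg) = 0.3420
  joint[2] = (9.5841, -6.7108) + 7.8 * (0.9397, 0.3420) = (9.5841 + 7.3296, -6.7108 + 2.6678) = (16.9137, -4.0431)
End effector: (16.9137, -4.0431)

Answer: 16.9137 -4.0431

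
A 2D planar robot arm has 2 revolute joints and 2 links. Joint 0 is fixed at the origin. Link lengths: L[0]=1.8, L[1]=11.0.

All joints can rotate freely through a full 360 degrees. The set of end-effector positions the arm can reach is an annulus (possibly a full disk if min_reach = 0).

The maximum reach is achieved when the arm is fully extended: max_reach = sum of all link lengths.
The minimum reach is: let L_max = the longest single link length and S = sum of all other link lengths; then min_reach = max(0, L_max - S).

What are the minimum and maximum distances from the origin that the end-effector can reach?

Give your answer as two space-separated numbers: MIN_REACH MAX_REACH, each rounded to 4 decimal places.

Answer: 9.2000 12.8000

Derivation:
Link lengths: [1.8, 11.0]
max_reach = 1.8 + 11 = 12.8
L_max = max([1.8, 11.0]) = 11
S (sum of others) = 12.8 - 11 = 1.8
min_reach = max(0, 11 - 1.8) = max(0, 9.2) = 9.2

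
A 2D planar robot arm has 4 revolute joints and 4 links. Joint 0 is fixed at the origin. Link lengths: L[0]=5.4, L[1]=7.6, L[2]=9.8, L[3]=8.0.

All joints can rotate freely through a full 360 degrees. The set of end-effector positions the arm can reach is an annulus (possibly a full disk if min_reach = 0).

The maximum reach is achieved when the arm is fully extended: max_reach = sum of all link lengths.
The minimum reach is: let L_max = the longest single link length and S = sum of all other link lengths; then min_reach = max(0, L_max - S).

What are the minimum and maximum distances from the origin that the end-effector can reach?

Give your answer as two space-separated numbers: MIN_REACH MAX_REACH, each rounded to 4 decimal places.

Answer: 0.0000 30.8000

Derivation:
Link lengths: [5.4, 7.6, 9.8, 8.0]
max_reach = 5.4 + 7.6 + 9.8 + 8 = 30.8
L_max = max([5.4, 7.6, 9.8, 8.0]) = 9.8
S (sum of others) = 30.8 - 9.8 = 21
min_reach = max(0, 9.8 - 21) = max(0, -11.2) = 0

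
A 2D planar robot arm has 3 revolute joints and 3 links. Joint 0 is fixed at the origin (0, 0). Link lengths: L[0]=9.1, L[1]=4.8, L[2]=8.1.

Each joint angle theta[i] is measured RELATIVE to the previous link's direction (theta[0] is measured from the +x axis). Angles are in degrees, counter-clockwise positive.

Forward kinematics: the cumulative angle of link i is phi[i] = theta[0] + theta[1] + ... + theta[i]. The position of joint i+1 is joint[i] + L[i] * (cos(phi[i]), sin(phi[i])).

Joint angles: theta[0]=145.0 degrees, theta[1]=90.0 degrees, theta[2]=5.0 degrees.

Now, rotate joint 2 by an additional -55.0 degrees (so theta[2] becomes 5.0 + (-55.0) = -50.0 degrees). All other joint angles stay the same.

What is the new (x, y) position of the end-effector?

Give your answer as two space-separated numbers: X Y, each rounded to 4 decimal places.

joint[0] = (0.0000, 0.0000)  (base)
link 0: phi[0] = 145 = 145 deg
  cos(145 deg) = -0.8192, sin(145 deg) = 0.5736
  joint[1] = (0.0000, 0.0000) + 9.1 * (-0.8192, 0.5736) = (0.0000 + -7.4543, 0.0000 + 5.2195) = (-7.4543, 5.2195)
link 1: phi[1] = 145 + 90 = 235 deg
  cos(235 deg) = -0.5736, sin(235 deg) = -0.8192
  joint[2] = (-7.4543, 5.2195) + 4.8 * (-0.5736, -0.8192) = (-7.4543 + -2.7532, 5.2195 + -3.9319) = (-10.2075, 1.2876)
link 2: phi[2] = 145 + 90 + -50 = 185 deg
  cos(185 deg) = -0.9962, sin(185 deg) = -0.0872
  joint[3] = (-10.2075, 1.2876) + 8.1 * (-0.9962, -0.0872) = (-10.2075 + -8.0692, 1.2876 + -0.7060) = (-18.2766, 0.5817)
End effector: (-18.2766, 0.5817)

Answer: -18.2766 0.5817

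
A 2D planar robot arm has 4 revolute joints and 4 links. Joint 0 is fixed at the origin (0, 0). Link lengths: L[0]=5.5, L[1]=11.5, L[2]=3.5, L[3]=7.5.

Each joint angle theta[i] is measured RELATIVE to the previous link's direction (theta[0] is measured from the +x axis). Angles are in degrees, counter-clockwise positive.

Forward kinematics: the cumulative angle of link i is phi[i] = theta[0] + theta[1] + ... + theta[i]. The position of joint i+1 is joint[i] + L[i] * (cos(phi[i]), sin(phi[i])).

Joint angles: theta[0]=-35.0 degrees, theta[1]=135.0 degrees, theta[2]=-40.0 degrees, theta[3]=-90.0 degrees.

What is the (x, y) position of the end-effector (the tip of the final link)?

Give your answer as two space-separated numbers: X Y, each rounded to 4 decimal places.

Answer: 10.7536 7.4517

Derivation:
joint[0] = (0.0000, 0.0000)  (base)
link 0: phi[0] = -35 = -35 deg
  cos(-35 deg) = 0.8192, sin(-35 deg) = -0.5736
  joint[1] = (0.0000, 0.0000) + 5.5 * (0.8192, -0.5736) = (0.0000 + 4.5053, 0.0000 + -3.1547) = (4.5053, -3.1547)
link 1: phi[1] = -35 + 135 = 100 deg
  cos(100 deg) = -0.1736, sin(100 deg) = 0.9848
  joint[2] = (4.5053, -3.1547) + 11.5 * (-0.1736, 0.9848) = (4.5053 + -1.9970, -3.1547 + 11.3253) = (2.5084, 8.1706)
link 2: phi[2] = -35 + 135 + -40 = 60 deg
  cos(60 deg) = 0.5000, sin(60 deg) = 0.8660
  joint[3] = (2.5084, 8.1706) + 3.5 * (0.5000, 0.8660) = (2.5084 + 1.7500, 8.1706 + 3.0311) = (4.2584, 11.2017)
link 3: phi[3] = -35 + 135 + -40 + -90 = -30 deg
  cos(-30 deg) = 0.8660, sin(-30 deg) = -0.5000
  joint[4] = (4.2584, 11.2017) + 7.5 * (0.8660, -0.5000) = (4.2584 + 6.4952, 11.2017 + -3.7500) = (10.7536, 7.4517)
End effector: (10.7536, 7.4517)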